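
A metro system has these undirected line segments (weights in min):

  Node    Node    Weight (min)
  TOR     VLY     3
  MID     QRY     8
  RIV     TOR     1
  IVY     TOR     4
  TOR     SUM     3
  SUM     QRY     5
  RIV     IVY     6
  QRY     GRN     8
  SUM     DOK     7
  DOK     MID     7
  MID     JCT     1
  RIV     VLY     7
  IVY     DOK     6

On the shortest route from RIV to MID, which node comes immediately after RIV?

Enumerating some paths:
RIV–TOR–SUM–DOK–MID: 1+3+7+7 = 18
RIV–TOR–SUM–QRY–MID: 1+3+5+8 = 17
Cheapest is RIV–TOR–SUM–QRY–MID at 17 min.
So from RIV the first move is to TOR.

TOR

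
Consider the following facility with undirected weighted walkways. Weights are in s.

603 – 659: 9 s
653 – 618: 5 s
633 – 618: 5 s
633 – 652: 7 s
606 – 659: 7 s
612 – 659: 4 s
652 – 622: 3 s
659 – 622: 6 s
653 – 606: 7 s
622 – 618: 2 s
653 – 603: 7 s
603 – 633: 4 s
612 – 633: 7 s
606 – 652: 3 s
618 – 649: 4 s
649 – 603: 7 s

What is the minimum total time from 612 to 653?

17 s

Shortest distances from 612:
612: 0
659: 4  (via 612)
633: 7  (via 612)
622: 10  (via 659)
606: 11  (via 659)
603: 11  (via 633)
618: 12  (via 633)
652: 13  (via 622)
649: 16  (via 618)
653: 17  (via 618)
Shortest route: 612–633–618–653 = 17 s.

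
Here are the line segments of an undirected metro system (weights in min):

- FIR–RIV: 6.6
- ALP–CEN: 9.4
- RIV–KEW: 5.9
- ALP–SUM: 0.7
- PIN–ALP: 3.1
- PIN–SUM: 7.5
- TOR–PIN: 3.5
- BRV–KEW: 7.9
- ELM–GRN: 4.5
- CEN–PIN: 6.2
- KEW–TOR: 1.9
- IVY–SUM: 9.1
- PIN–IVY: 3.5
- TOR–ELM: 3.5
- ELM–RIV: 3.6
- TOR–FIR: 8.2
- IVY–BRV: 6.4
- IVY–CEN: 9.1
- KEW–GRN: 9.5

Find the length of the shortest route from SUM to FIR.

Candidate routes:
SUM–ALP–PIN–TOR–KEW–RIV–FIR: 0.7+3.1+3.5+1.9+5.9+6.6 = 21.7
SUM–ALP–PIN–TOR–FIR: 0.7+3.1+3.5+8.2 = 15.5
SUM–ALP–PIN–TOR–ELM–RIV–FIR: 0.7+3.1+3.5+3.5+3.6+6.6 = 21
SUM–PIN–TOR–FIR: 7.5+3.5+8.2 = 19.2
Cheapest is SUM–ALP–PIN–TOR–FIR at 15.5 min.

15.5 min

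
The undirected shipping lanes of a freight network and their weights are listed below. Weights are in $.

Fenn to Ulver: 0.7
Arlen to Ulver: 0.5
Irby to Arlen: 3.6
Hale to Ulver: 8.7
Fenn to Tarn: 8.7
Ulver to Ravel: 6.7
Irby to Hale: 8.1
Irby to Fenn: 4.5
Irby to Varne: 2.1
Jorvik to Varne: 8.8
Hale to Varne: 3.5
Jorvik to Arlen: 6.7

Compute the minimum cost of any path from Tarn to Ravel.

$16.1

Shortest distances from Tarn:
Tarn: 0
Fenn: 8.7  (via Tarn)
Ulver: 9.4  (via Fenn)
Arlen: 9.9  (via Ulver)
Irby: 13.2  (via Fenn)
Varne: 15.3  (via Irby)
Ravel: 16.1  (via Ulver)
Shortest route: Tarn–Fenn–Ulver–Ravel = $16.1.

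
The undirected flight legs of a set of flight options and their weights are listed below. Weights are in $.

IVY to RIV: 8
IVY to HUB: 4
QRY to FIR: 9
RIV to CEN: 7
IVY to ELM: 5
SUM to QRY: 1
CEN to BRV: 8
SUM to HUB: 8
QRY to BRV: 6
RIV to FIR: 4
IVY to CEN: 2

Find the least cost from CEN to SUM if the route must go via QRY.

Shortest CEN→QRY: CEN → BRV → QRY = 14
Shortest QRY→SUM: QRY → SUM = 1
Total via QRY: 14 + 1 = $15.

$15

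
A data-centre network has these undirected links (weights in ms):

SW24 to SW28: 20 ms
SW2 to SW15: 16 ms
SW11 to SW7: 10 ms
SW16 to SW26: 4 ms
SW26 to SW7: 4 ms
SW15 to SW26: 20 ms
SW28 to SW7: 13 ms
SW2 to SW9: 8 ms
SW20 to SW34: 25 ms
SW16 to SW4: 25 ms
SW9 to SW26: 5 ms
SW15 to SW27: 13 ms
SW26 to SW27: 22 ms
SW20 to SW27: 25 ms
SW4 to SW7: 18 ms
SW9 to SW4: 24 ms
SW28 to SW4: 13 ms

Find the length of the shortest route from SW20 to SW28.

Compare a few routes:
SW20 - SW27 - SW26 - SW7 - SW4 - SW28: 25+22+4+18+13 = 82
SW20 - SW27 - SW26 - SW7 - SW28: 25+22+4+13 = 64
SW20 - SW27 - SW15 - SW26 - SW7 - SW28: 25+13+20+4+13 = 75
Cheapest is SW20 - SW27 - SW26 - SW7 - SW28 at 64 ms.

64 ms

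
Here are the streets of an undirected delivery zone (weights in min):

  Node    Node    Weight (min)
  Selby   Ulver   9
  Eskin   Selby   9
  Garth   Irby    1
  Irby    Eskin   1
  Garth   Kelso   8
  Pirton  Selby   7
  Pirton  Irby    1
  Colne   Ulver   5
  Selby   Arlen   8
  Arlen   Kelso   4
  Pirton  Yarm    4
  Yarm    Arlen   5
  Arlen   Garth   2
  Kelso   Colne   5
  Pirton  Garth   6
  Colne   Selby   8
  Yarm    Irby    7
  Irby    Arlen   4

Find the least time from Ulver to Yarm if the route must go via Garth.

Best Ulver to Garth: Ulver–Colne–Kelso–Arlen–Garth costing 16
Best Garth to Yarm: Garth–Irby–Pirton–Yarm costing 6
Total via Garth: 16 + 6 = 22 min.

22 min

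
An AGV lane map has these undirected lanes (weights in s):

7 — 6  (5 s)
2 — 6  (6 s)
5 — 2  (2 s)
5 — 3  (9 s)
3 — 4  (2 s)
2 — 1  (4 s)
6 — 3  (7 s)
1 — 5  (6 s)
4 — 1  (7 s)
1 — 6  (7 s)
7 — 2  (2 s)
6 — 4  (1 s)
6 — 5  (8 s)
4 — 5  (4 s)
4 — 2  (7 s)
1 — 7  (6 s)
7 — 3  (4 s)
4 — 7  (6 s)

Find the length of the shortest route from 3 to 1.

9 s

Settle nodes by increasing distance from 3:
3: 0
4: 2  (via 3)
6: 3  (via 4)
7: 4  (via 3)
2: 6  (via 7)
5: 6  (via 4)
1: 9  (via 4)
Shortest route: 3 → 4 → 1 = 9 s.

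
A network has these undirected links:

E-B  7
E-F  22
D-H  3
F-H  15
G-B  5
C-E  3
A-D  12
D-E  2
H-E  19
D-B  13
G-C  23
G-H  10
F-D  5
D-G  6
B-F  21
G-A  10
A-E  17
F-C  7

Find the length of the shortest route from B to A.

Enumerating some paths:
B - G - D - A: 5+6+12 = 23
B - E - A: 7+17 = 24
B - E - D - A: 7+2+12 = 21
B - G - A: 5+10 = 15
The minimum is 15 via B - G - A.

15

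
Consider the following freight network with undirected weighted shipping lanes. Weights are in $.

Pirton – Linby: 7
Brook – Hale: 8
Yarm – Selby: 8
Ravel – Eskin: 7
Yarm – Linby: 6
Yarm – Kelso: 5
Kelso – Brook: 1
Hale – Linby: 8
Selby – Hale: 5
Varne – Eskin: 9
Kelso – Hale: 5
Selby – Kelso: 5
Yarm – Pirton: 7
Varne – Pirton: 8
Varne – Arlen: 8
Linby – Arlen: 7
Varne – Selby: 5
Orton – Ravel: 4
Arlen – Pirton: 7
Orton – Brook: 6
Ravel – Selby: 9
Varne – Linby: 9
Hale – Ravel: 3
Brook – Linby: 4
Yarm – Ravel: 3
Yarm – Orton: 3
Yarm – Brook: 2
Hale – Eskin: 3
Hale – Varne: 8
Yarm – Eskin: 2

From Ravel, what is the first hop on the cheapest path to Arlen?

Candidate routes:
Ravel → Yarm → Linby → Arlen: 3+6+7 = 16
Ravel → Yarm → Pirton → Arlen: 3+7+7 = 17
Ravel → Hale → Linby → Arlen: 3+8+7 = 18
Ravel → Hale → Varne → Arlen: 3+8+8 = 19
The minimum is $16 via Ravel → Yarm → Linby → Arlen.
So from Ravel the first move is to Yarm.

Yarm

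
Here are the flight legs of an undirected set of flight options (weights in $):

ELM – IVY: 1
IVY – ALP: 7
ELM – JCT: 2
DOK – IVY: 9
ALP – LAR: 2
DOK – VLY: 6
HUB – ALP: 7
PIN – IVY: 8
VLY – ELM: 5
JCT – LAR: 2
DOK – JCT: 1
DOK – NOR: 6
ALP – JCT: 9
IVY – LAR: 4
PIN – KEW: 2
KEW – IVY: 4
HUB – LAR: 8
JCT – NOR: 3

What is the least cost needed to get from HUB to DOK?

Compare a few routes:
HUB - ALP - LAR - JCT - DOK: 7+2+2+1 = 12
HUB - LAR - IVY - ELM - JCT - DOK: 8+4+1+2+1 = 16
HUB - LAR - JCT - DOK: 8+2+1 = 11
The minimum is $11 via HUB - LAR - JCT - DOK.

$11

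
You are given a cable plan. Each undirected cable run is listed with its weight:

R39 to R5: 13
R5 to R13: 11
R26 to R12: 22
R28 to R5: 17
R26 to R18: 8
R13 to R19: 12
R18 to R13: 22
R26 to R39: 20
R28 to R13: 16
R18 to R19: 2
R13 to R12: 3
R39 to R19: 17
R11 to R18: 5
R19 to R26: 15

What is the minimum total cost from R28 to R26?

Enumerating some paths:
R28 - R13 - R12 - R26: 16+3+22 = 41
R28 - R13 - R19 - R18 - R26: 16+12+2+8 = 38
Cheapest is R28 - R13 - R19 - R18 - R26 at 38.

38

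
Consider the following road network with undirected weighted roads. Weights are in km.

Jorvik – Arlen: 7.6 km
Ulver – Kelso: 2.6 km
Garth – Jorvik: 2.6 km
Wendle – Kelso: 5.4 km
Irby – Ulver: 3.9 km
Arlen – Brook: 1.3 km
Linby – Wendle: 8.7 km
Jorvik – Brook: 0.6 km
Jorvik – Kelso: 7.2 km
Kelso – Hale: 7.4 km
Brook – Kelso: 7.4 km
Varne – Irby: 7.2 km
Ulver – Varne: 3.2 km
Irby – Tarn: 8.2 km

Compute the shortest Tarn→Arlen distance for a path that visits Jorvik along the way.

Shortest Tarn→Jorvik: Tarn–Irby–Ulver–Kelso–Jorvik = 21.9
Best Jorvik to Arlen: Jorvik–Brook–Arlen costing 1.9
Total via Jorvik: 21.9 + 1.9 = 23.8 km.

23.8 km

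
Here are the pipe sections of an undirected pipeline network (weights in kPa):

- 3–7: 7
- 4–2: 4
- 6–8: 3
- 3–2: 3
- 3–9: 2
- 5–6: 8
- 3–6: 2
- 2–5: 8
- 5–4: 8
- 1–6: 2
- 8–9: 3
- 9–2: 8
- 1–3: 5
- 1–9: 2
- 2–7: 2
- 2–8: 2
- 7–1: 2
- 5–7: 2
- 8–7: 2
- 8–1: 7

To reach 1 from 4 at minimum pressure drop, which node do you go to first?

2

Compare a few routes:
4 → 2 → 8 → 7 → 1: 4+2+2+2 = 10
4 → 2 → 7 → 1: 4+2+2 = 8
Cheapest is 4 → 2 → 7 → 1 at 8 kPa.
So from 4 the first move is to 2.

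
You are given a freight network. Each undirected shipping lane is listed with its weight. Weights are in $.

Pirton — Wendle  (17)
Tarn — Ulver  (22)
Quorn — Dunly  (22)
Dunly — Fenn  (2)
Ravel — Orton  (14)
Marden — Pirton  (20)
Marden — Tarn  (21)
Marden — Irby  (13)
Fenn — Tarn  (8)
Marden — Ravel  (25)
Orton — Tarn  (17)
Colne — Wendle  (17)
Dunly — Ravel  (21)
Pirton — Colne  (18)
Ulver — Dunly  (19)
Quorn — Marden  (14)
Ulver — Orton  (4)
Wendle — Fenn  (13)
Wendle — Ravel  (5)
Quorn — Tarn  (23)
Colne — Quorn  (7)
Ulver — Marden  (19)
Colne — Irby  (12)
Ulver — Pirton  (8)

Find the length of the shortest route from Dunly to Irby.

$41

Running Dijkstra from Dunly:
Dunly: 0
Fenn: 2  (via Dunly)
Tarn: 10  (via Fenn)
Wendle: 15  (via Fenn)
Ulver: 19  (via Dunly)
Ravel: 20  (via Wendle)
Quorn: 22  (via Dunly)
Orton: 23  (via Ulver)
Pirton: 27  (via Ulver)
Colne: 29  (via Quorn)
Marden: 31  (via Tarn)
Irby: 41  (via Colne)
Shortest route: Dunly–Quorn–Colne–Irby = $41.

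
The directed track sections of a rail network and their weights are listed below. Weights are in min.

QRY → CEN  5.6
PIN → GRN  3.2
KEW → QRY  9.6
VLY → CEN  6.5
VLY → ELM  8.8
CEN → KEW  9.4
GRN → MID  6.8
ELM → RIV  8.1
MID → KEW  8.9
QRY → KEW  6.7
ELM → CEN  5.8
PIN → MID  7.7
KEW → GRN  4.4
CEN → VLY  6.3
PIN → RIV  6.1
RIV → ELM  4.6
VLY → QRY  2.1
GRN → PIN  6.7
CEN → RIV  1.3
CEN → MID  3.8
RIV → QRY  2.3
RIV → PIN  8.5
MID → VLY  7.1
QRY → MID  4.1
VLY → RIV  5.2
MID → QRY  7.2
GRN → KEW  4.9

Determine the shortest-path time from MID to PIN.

20 min

Shortest distances from MID:
MID: 0
VLY: 7.1  (via MID)
QRY: 7.2  (via MID)
KEW: 8.9  (via MID)
RIV: 12.3  (via VLY)
CEN: 12.8  (via QRY)
GRN: 13.3  (via KEW)
ELM: 15.9  (via VLY)
PIN: 20  (via GRN)
Shortest route: MID–KEW–GRN–PIN = 20 min.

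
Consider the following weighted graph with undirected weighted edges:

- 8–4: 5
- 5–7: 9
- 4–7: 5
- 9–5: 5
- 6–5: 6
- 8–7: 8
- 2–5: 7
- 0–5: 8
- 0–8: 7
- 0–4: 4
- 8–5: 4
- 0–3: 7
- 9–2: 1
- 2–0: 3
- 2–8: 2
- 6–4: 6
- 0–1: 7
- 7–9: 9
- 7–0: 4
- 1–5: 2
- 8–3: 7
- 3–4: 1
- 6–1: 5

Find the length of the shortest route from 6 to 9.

Running Dijkstra from 6:
6: 0
1: 5  (via 6)
4: 6  (via 6)
5: 6  (via 6)
3: 7  (via 4)
0: 10  (via 4)
8: 10  (via 5)
7: 11  (via 4)
9: 11  (via 5)
Shortest route: 6–5–9 = 11.

11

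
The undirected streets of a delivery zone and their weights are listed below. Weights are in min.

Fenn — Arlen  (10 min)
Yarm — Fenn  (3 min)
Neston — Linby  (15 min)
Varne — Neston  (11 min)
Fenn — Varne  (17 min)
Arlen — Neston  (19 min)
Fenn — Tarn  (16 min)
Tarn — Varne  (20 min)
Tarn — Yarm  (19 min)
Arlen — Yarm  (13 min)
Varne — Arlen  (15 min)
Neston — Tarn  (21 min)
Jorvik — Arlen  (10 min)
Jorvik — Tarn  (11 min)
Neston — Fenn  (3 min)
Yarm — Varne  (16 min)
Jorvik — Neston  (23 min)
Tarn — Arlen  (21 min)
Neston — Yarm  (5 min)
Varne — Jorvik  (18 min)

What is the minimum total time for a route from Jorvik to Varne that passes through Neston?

Best Jorvik to Neston: Jorvik → Neston costing 23
Best Neston to Varne: Neston → Varne costing 11
Total via Neston: 23 + 11 = 34 min.

34 min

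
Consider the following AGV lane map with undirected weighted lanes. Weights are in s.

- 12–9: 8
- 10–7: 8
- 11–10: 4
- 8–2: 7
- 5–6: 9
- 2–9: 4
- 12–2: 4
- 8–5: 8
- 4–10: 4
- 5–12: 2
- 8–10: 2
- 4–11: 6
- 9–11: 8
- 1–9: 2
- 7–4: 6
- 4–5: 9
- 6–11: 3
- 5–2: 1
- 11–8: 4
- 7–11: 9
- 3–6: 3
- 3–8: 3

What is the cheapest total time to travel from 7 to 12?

17 s

Shortest distances from 7:
7: 0
4: 6  (via 7)
10: 8  (via 7)
11: 9  (via 7)
8: 10  (via 10)
6: 12  (via 11)
3: 13  (via 8)
5: 15  (via 4)
2: 16  (via 5)
9: 17  (via 11)
12: 17  (via 5)
Shortest route: 7 → 4 → 5 → 12 = 17 s.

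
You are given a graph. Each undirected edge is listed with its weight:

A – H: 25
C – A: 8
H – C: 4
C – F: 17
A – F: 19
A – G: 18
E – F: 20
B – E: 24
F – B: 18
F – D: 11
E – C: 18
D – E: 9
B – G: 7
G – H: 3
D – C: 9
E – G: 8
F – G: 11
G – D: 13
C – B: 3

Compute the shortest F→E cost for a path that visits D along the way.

20

Shortest F→D: F → D = 11
Shortest D→E: D → E = 9
Total via D: 11 + 9 = 20.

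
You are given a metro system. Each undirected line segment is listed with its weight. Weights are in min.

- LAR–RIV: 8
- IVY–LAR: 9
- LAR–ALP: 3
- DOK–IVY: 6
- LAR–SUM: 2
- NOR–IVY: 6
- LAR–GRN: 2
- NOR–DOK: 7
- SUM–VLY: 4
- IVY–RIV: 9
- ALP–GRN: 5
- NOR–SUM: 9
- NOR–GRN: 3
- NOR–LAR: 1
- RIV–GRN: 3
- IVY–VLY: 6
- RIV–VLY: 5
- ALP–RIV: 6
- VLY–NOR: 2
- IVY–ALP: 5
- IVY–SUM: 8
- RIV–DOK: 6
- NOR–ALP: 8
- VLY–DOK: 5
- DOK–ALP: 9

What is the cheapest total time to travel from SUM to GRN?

4 min

Compare a few routes:
SUM → LAR → GRN: 2+2 = 4
SUM → VLY → NOR → GRN: 4+2+3 = 9
SUM → VLY → NOR → LAR → GRN: 4+2+1+2 = 9
SUM → LAR → NOR → GRN: 2+1+3 = 6
Cheapest is SUM → LAR → GRN at 4 min.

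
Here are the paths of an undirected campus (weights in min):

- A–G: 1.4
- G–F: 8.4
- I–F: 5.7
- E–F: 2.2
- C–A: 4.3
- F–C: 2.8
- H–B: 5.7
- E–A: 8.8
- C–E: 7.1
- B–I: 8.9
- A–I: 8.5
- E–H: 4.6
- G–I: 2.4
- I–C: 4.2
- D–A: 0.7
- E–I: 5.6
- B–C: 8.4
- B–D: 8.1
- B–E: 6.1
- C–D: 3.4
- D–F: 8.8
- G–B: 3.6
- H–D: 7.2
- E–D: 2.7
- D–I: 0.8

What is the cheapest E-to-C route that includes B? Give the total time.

Best E to B: E → B costing 6.1
Shortest B→C: B → C = 8.4
Total via B: 6.1 + 8.4 = 14.5 min.

14.5 min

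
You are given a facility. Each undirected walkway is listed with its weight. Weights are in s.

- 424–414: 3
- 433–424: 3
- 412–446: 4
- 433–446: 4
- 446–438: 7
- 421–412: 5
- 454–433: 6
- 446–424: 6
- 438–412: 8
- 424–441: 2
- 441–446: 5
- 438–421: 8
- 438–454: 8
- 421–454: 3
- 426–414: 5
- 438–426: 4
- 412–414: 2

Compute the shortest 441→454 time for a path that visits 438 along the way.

20 s

Shortest 441→438: 441 → 446 → 438 = 12
Shortest 438→454: 438 → 454 = 8
Total via 438: 12 + 8 = 20 s.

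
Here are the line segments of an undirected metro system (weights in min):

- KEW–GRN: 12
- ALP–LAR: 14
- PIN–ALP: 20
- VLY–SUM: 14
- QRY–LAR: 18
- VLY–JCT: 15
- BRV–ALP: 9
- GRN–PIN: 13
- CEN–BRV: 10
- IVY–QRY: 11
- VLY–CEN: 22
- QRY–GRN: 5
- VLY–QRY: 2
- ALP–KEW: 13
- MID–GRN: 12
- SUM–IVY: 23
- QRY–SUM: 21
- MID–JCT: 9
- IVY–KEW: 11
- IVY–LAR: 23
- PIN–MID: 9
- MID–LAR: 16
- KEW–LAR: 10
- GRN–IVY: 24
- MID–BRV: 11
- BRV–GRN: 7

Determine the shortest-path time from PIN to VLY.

20 min

Enumerating some paths:
PIN → GRN → QRY → VLY: 13+5+2 = 20
PIN → MID → GRN → QRY → VLY: 9+12+5+2 = 28
Cheapest is PIN → GRN → QRY → VLY at 20 min.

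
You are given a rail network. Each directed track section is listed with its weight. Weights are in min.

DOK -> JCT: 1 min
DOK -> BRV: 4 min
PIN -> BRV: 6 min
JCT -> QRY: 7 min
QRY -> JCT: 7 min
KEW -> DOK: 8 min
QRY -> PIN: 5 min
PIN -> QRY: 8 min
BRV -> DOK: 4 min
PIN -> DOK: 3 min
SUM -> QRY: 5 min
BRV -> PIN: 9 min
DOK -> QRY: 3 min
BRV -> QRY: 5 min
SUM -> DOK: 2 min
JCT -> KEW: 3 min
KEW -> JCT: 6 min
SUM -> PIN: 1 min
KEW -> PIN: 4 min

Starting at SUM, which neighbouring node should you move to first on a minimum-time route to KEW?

DOK

Enumerating some paths:
SUM - DOK - JCT - KEW: 2+1+3 = 6
SUM - DOK - QRY - JCT - KEW: 2+3+7+3 = 15
SUM - PIN - DOK - JCT - KEW: 1+3+1+3 = 8
Cheapest is SUM - DOK - JCT - KEW at 6 min.
So from SUM the first move is to DOK.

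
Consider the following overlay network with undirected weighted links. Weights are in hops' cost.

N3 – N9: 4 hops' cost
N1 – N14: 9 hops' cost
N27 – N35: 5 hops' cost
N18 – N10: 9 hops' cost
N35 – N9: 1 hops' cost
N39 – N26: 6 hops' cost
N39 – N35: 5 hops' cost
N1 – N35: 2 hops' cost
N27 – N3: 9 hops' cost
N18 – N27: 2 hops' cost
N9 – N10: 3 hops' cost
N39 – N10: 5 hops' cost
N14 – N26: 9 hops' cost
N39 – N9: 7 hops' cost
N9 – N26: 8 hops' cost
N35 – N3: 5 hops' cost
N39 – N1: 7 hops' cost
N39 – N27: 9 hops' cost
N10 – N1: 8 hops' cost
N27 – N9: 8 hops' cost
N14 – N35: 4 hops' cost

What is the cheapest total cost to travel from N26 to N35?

Candidate routes:
N26 → N9 → N35: 8+1 = 9
N26 → N39 → N35: 6+5 = 11
The minimum is 9 hops' cost via N26 → N9 → N35.

9 hops' cost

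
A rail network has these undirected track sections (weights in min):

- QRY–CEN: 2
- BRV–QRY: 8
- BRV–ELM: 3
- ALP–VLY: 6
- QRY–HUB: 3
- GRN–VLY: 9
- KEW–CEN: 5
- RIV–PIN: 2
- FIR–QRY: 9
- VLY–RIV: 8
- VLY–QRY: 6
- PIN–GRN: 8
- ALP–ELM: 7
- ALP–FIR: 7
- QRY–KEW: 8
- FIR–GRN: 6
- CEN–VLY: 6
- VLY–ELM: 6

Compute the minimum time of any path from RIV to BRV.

17 min

Running Dijkstra from RIV:
RIV: 0
PIN: 2  (via RIV)
VLY: 8  (via RIV)
GRN: 10  (via PIN)
QRY: 14  (via VLY)
ELM: 14  (via VLY)
ALP: 14  (via VLY)
CEN: 14  (via VLY)
FIR: 16  (via GRN)
BRV: 17  (via ELM)
Shortest route: RIV–VLY–ELM–BRV = 17 min.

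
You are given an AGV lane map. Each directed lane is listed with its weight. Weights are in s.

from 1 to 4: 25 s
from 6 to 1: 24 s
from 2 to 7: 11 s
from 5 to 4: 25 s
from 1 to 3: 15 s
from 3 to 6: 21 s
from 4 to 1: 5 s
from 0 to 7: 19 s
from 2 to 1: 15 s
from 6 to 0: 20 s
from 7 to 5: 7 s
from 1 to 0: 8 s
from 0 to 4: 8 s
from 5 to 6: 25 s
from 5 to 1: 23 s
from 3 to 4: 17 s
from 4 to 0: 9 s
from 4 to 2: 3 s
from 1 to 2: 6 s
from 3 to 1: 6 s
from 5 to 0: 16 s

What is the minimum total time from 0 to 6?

49 s

Settle nodes by increasing distance from 0:
0: 0
4: 8  (via 0)
2: 11  (via 4)
1: 13  (via 4)
7: 19  (via 0)
5: 26  (via 7)
3: 28  (via 1)
6: 49  (via 3)
Shortest route: 0 → 4 → 1 → 3 → 6 = 49 s.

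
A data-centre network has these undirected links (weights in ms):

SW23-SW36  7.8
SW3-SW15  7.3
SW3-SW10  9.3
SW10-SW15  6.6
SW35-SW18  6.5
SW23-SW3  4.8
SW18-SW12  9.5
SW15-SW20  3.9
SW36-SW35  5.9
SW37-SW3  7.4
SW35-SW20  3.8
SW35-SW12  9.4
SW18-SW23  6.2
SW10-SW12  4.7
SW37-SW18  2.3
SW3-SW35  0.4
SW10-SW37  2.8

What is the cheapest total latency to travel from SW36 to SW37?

13.7 ms

Candidate routes:
SW36–SW35–SW18–SW37: 5.9+6.5+2.3 = 14.7
SW36–SW35–SW3–SW37: 5.9+0.4+7.4 = 13.7
Cheapest is SW36–SW35–SW3–SW37 at 13.7 ms.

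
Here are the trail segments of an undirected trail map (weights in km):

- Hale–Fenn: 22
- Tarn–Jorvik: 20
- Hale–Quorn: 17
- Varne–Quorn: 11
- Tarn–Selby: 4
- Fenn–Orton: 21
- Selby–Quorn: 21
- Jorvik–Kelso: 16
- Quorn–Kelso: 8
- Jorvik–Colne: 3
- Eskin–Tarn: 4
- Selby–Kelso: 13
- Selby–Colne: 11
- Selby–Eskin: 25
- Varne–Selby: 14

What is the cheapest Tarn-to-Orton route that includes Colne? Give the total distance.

102 km

Shortest Tarn→Colne: Tarn–Selby–Colne = 15
Best Colne to Orton: Colne–Jorvik–Kelso–Quorn–Hale–Fenn–Orton costing 87
Total via Colne: 15 + 87 = 102 km.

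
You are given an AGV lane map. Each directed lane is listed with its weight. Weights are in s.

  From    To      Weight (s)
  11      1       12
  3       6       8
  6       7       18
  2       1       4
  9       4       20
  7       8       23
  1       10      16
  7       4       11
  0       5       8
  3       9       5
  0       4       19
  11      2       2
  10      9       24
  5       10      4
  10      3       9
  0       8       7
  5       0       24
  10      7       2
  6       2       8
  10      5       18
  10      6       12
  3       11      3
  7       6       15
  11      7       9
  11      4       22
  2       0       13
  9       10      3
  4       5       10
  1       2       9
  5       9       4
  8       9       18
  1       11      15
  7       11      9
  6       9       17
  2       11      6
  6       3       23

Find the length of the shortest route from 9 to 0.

29 s

Settle nodes by increasing distance from 9:
9: 0
10: 3  (via 9)
7: 5  (via 10)
3: 12  (via 10)
11: 14  (via 7)
6: 15  (via 10)
2: 16  (via 11)
4: 16  (via 7)
1: 20  (via 2)
5: 21  (via 10)
8: 28  (via 7)
0: 29  (via 2)
Shortest route: 9 → 10 → 7 → 11 → 2 → 0 = 29 s.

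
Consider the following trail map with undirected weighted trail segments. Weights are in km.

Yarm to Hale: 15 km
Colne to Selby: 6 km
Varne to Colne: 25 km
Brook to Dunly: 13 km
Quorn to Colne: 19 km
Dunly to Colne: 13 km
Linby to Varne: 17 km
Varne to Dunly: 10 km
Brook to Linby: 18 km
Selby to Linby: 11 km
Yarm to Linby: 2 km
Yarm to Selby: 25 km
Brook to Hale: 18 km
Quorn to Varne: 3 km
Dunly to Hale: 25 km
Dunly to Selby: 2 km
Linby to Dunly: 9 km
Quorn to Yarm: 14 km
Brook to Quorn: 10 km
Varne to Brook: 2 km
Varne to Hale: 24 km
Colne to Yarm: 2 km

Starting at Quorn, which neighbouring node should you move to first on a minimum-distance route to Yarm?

Yarm

Compare a few routes:
Quorn → Varne → Linby → Yarm: 3+17+2 = 22
Quorn → Yarm: 14 = 14
Quorn → Colne → Yarm: 19+2 = 21
Cheapest is Quorn → Yarm at 14 km.
So from Quorn the first move is to Yarm.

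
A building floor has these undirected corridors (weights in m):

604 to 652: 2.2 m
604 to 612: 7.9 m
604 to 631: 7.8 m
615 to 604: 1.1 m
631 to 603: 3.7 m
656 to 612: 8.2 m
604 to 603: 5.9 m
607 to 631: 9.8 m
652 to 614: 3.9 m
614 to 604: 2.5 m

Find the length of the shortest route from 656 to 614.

18.6 m

Candidate routes:
656 - 612 - 604 - 614: 8.2+7.9+2.5 = 18.6
656 - 612 - 604 - 652 - 614: 8.2+7.9+2.2+3.9 = 22.2
The minimum is 18.6 m via 656 - 612 - 604 - 614.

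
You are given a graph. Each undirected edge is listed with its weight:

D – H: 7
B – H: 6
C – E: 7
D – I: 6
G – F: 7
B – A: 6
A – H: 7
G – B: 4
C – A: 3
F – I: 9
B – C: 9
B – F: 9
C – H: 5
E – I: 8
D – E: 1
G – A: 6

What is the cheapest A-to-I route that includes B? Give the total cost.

Shortest A→B: A–B = 6
Shortest B→I: B–F–I = 18
Total via B: 6 + 18 = 24.

24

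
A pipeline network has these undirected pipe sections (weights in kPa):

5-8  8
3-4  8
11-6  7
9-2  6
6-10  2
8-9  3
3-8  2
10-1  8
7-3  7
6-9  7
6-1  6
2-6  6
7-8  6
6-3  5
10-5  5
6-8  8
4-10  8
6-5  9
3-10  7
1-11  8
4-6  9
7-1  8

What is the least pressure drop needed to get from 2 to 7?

15 kPa

Enumerating some paths:
2 → 9 → 8 → 3 → 7: 6+3+2+7 = 18
2 → 6 → 3 → 7: 6+5+7 = 18
2 → 9 → 8 → 7: 6+3+6 = 15
The minimum is 15 kPa via 2 → 9 → 8 → 7.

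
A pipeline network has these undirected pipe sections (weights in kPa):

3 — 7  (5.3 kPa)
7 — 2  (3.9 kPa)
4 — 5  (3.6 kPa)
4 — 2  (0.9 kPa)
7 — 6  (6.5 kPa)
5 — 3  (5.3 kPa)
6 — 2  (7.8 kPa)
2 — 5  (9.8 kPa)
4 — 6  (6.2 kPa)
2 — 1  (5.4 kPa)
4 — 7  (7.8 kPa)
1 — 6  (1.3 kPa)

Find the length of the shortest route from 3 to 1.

13.1 kPa

Shortest distances from 3:
3: 0
5: 5.3  (via 3)
7: 5.3  (via 3)
4: 8.9  (via 5)
2: 9.2  (via 7)
6: 11.8  (via 7)
1: 13.1  (via 6)
Shortest route: 3–7–6–1 = 13.1 kPa.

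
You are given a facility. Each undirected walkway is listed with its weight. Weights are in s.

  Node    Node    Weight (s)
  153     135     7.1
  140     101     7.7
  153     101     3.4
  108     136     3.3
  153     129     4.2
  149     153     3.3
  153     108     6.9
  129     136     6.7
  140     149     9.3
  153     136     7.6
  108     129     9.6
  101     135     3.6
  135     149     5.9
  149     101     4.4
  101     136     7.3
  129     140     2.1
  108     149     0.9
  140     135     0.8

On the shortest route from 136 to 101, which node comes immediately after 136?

101

Compare a few routes:
136–108–149–101: 3.3+0.9+4.4 = 8.6
136–108–149–153–101: 3.3+0.9+3.3+3.4 = 10.9
136–101: 7.3 = 7.3
136–153–101: 7.6+3.4 = 11
The minimum is 7.3 s via 136–101.
So from 136 the first move is to 101.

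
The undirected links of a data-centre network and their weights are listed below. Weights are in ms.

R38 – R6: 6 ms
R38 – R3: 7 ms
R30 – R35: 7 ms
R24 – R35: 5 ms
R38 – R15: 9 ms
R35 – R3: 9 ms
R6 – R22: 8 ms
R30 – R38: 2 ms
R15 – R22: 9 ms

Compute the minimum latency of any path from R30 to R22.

16 ms

Enumerating some paths:
R30 → R38 → R15 → R22: 2+9+9 = 20
R30 → R38 → R6 → R22: 2+6+8 = 16
Cheapest is R30 → R38 → R6 → R22 at 16 ms.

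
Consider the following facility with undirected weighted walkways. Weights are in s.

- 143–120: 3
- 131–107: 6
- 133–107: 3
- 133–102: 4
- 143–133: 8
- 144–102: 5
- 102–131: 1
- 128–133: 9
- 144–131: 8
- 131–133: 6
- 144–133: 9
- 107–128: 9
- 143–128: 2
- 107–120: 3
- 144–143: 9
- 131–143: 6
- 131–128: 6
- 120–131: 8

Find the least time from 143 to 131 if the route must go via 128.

Shortest 143→128: 143 → 128 = 2
Best 128 to 131: 128 → 131 costing 6
Total via 128: 2 + 6 = 8 s.

8 s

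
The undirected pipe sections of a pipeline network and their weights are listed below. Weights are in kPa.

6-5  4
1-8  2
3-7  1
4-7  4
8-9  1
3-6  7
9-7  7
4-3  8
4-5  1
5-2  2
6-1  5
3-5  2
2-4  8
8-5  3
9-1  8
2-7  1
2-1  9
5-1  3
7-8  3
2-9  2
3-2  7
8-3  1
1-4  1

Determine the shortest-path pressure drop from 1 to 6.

Settle nodes by increasing distance from 1:
1: 0
4: 1  (via 1)
5: 2  (via 4)
8: 2  (via 1)
3: 3  (via 8)
9: 3  (via 8)
2: 4  (via 5)
7: 4  (via 3)
6: 5  (via 1)
Shortest route: 1 → 6 = 5 kPa.

5 kPa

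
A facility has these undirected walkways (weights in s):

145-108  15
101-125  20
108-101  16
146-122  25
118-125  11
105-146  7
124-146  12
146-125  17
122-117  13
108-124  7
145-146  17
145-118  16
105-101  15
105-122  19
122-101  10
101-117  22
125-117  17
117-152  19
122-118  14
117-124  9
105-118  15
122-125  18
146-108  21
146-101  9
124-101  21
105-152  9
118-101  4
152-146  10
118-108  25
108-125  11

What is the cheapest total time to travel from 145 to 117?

Candidate routes:
145–118–122–117: 16+14+13 = 43
145–146–124–117: 17+12+9 = 38
145–108–124–117: 15+7+9 = 31
145–118–101–117: 16+4+22 = 42
The minimum is 31 s via 145–108–124–117.

31 s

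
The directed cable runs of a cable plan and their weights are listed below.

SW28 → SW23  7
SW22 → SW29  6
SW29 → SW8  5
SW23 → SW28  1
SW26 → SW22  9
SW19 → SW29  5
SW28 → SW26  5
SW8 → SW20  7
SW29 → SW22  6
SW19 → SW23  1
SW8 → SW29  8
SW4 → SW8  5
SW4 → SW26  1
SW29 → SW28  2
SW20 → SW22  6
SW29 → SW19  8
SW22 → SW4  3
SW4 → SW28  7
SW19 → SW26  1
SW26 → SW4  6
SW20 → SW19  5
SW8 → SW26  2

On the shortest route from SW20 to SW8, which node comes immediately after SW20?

SW22

Candidate routes:
SW20 → SW19 → SW29 → SW8: 5+5+5 = 15
SW20 → SW19 → SW26 → SW4 → SW8: 5+1+6+5 = 17
SW20 → SW22 → SW29 → SW8: 6+6+5 = 17
SW20 → SW22 → SW4 → SW8: 6+3+5 = 14
Cheapest is SW20 → SW22 → SW4 → SW8 at 14.
So from SW20 the first move is to SW22.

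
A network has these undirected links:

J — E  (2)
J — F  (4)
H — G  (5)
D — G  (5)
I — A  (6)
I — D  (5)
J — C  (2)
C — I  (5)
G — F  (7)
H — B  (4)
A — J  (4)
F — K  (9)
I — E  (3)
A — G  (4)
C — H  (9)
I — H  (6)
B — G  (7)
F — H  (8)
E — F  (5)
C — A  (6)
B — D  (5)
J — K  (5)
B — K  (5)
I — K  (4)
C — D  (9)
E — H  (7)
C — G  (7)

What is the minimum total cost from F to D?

12

Running Dijkstra from F:
F: 0
J: 4  (via F)
E: 5  (via F)
C: 6  (via J)
G: 7  (via F)
A: 8  (via J)
H: 8  (via F)
I: 8  (via E)
K: 9  (via F)
B: 12  (via H)
D: 12  (via G)
Shortest route: F → G → D = 12.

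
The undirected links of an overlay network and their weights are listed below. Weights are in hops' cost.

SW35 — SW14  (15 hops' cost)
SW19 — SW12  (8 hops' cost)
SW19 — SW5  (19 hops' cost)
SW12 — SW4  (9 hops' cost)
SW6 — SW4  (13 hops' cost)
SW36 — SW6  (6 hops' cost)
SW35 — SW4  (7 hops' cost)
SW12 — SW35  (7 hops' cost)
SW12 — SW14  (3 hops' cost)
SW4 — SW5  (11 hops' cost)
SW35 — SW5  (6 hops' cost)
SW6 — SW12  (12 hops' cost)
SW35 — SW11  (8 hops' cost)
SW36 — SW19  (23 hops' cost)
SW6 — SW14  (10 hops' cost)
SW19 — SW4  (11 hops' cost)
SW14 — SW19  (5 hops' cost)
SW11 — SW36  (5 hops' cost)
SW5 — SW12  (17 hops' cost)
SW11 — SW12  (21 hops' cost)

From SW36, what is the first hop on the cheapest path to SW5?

Enumerating some paths:
SW36 - SW11 - SW35 - SW4 - SW5: 5+8+7+11 = 31
SW36 - SW11 - SW35 - SW5: 5+8+6 = 19
SW36 - SW6 - SW4 - SW5: 6+13+11 = 30
The minimum is 19 hops' cost via SW36 - SW11 - SW35 - SW5.
So from SW36 the first move is to SW11.

SW11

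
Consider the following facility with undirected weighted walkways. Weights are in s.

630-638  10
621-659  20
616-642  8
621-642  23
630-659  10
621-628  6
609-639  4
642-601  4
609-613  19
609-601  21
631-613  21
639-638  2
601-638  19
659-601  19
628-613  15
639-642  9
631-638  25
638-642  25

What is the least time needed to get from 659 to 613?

Settle nodes by increasing distance from 659:
659: 0
630: 10  (via 659)
601: 19  (via 659)
638: 20  (via 630)
621: 20  (via 659)
639: 22  (via 638)
642: 23  (via 601)
628: 26  (via 621)
609: 26  (via 639)
616: 31  (via 642)
613: 41  (via 628)
Shortest route: 659 → 621 → 628 → 613 = 41 s.

41 s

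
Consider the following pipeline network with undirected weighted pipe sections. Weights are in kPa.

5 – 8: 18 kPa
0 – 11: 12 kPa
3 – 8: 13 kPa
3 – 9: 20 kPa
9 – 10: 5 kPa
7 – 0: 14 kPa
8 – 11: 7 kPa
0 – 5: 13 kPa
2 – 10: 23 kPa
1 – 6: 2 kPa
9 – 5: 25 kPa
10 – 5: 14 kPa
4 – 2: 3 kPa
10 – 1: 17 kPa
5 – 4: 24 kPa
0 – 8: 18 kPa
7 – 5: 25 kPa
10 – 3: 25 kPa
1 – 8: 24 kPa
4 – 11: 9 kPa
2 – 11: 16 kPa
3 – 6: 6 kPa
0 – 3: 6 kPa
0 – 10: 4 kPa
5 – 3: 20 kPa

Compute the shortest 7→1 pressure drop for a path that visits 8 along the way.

Best 7 to 8: 7 → 0 → 8 costing 32
Shortest 8→1: 8 → 3 → 6 → 1 = 21
Total via 8: 32 + 21 = 53 kPa.

53 kPa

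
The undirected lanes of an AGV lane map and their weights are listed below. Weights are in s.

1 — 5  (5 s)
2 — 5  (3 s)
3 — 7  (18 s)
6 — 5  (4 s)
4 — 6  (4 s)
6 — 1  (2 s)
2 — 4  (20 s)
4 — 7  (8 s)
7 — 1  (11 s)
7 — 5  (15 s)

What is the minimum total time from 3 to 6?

Enumerating some paths:
3 → 7 → 1 → 6: 18+11+2 = 31
3 → 7 → 4 → 6: 18+8+4 = 30
The minimum is 30 s via 3 → 7 → 4 → 6.

30 s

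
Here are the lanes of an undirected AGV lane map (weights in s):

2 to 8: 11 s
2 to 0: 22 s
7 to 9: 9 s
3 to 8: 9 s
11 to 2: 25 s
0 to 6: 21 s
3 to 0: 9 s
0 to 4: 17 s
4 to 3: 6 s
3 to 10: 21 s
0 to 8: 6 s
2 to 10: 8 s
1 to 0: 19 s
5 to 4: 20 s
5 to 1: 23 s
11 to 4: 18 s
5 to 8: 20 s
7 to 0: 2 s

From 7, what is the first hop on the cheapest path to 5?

Compare a few routes:
7 - 0 - 8 - 5: 2+6+20 = 28
7 - 0 - 3 - 4 - 5: 2+9+6+20 = 37
The minimum is 28 s via 7 - 0 - 8 - 5.
So from 7 the first move is to 0.

0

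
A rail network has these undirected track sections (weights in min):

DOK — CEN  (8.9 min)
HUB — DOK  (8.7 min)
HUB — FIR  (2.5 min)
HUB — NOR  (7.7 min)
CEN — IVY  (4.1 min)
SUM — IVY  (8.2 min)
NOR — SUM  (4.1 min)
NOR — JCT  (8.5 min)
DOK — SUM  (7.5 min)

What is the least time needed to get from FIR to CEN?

20.1 min

Running Dijkstra from FIR:
FIR: 0
HUB: 2.5  (via FIR)
NOR: 10.2  (via HUB)
DOK: 11.2  (via HUB)
SUM: 14.3  (via NOR)
JCT: 18.7  (via NOR)
CEN: 20.1  (via DOK)
Shortest route: FIR → HUB → DOK → CEN = 20.1 min.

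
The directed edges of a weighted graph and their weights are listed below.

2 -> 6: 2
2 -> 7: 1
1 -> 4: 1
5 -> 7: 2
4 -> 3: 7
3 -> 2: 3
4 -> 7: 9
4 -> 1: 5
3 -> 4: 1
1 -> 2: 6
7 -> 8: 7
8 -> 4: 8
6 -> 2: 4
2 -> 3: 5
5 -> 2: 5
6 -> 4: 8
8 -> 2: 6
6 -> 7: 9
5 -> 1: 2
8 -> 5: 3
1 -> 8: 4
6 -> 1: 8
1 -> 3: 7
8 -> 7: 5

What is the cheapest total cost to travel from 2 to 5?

11

Running Dijkstra from 2:
2: 0
7: 1  (via 2)
6: 2  (via 2)
3: 5  (via 2)
4: 6  (via 3)
8: 8  (via 7)
1: 10  (via 6)
5: 11  (via 8)
Shortest route: 2 → 7 → 8 → 5 = 11.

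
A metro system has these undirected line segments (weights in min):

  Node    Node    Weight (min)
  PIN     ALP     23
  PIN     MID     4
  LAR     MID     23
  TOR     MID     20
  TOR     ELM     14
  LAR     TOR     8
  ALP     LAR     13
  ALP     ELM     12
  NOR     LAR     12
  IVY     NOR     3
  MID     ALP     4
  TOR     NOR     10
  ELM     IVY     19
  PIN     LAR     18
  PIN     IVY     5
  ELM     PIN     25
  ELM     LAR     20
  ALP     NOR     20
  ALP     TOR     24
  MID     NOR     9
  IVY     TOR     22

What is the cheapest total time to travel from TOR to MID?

Settle nodes by increasing distance from TOR:
TOR: 0
LAR: 8  (via TOR)
NOR: 10  (via TOR)
IVY: 13  (via NOR)
ELM: 14  (via TOR)
PIN: 18  (via IVY)
MID: 19  (via NOR)
Shortest route: TOR–NOR–MID = 19 min.

19 min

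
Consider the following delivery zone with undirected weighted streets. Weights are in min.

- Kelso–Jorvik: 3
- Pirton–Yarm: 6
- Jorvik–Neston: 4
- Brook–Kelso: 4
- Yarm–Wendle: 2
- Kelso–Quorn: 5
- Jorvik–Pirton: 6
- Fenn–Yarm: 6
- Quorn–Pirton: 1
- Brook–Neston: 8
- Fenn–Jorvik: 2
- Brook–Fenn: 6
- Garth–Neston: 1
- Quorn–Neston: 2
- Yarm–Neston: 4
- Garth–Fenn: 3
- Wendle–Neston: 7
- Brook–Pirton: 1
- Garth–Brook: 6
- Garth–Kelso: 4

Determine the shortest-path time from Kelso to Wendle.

Settle nodes by increasing distance from Kelso:
Kelso: 0
Jorvik: 3  (via Kelso)
Garth: 4  (via Kelso)
Brook: 4  (via Kelso)
Quorn: 5  (via Kelso)
Neston: 5  (via Garth)
Pirton: 5  (via Brook)
Fenn: 5  (via Jorvik)
Yarm: 9  (via Neston)
Wendle: 11  (via Yarm)
Shortest route: Kelso → Garth → Neston → Yarm → Wendle = 11 min.

11 min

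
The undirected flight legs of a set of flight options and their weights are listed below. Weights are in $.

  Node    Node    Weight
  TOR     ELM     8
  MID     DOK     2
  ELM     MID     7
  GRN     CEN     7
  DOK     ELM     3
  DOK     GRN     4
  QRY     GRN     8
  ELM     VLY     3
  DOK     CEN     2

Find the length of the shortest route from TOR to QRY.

$23

Running Dijkstra from TOR:
TOR: 0
ELM: 8  (via TOR)
DOK: 11  (via ELM)
VLY: 11  (via ELM)
CEN: 13  (via DOK)
MID: 13  (via DOK)
GRN: 15  (via DOK)
QRY: 23  (via GRN)
Shortest route: TOR–ELM–DOK–GRN–QRY = $23.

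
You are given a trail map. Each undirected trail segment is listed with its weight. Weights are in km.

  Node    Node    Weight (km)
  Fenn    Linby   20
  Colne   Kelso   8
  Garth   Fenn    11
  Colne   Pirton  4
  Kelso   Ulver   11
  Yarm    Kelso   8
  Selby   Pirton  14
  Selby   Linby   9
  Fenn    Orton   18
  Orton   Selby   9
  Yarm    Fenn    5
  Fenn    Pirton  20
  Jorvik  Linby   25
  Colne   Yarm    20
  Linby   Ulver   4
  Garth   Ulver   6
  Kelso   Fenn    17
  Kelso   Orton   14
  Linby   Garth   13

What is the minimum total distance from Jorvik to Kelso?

Candidate routes:
Jorvik → Linby → Selby → Orton → Kelso: 25+9+9+14 = 57
Jorvik → Linby → Ulver → Kelso: 25+4+11 = 40
Jorvik → Linby → Garth → Ulver → Kelso: 25+13+6+11 = 55
The minimum is 40 km via Jorvik → Linby → Ulver → Kelso.

40 km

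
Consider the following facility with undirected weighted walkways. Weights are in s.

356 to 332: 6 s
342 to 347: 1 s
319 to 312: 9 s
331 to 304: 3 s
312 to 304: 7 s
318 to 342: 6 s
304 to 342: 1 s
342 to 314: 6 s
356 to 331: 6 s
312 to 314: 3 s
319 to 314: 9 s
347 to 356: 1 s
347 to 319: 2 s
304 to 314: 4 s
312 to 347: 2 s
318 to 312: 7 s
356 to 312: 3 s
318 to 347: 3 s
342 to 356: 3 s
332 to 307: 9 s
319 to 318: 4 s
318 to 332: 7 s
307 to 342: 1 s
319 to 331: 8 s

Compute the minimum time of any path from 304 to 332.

Enumerating some paths:
304 → 342 → 307 → 332: 1+1+9 = 11
304 → 342 → 356 → 332: 1+3+6 = 10
304 → 342 → 347 → 356 → 332: 1+1+1+6 = 9
The minimum is 9 s via 304 → 342 → 347 → 356 → 332.

9 s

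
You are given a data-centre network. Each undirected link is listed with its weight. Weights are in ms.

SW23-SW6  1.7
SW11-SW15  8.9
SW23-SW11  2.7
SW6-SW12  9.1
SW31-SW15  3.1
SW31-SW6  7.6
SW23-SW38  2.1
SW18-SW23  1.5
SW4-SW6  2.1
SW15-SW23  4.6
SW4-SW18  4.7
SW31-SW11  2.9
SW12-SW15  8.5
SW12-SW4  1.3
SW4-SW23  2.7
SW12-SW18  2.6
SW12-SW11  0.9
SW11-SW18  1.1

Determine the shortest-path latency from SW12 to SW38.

Settle nodes by increasing distance from SW12:
SW12: 0
SW11: 0.9  (via SW12)
SW4: 1.3  (via SW12)
SW18: 2  (via SW11)
SW6: 3.4  (via SW4)
SW23: 3.5  (via SW18)
SW31: 3.8  (via SW11)
SW38: 5.6  (via SW23)
Shortest route: SW12–SW11–SW18–SW23–SW38 = 5.6 ms.

5.6 ms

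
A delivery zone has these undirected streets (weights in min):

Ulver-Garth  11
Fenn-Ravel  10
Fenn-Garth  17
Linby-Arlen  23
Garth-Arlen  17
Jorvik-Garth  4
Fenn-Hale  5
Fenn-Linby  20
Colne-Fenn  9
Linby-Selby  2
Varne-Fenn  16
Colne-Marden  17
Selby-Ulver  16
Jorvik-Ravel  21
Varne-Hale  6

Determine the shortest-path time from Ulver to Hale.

33 min

Candidate routes:
Ulver → Selby → Linby → Fenn → Hale: 16+2+20+5 = 43
Ulver → Garth → Fenn → Hale: 11+17+5 = 33
The minimum is 33 min via Ulver → Garth → Fenn → Hale.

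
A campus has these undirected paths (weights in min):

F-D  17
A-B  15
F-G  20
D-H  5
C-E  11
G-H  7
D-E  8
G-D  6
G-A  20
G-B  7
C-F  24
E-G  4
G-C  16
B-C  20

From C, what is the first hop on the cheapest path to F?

Candidate routes:
C → G → F: 16+20 = 36
C → F: 24 = 24
C → E → G → F: 11+4+20 = 35
Cheapest is C → F at 24 min.
So from C the first move is to F.

F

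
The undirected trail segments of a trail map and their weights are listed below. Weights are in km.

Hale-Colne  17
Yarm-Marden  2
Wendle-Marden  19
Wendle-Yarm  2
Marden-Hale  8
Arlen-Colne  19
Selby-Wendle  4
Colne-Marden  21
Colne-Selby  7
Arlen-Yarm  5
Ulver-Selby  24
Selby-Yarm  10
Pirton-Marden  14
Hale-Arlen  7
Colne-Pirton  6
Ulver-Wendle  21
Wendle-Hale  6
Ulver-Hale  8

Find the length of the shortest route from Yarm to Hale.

8 km

Running Dijkstra from Yarm:
Yarm: 0
Marden: 2  (via Yarm)
Wendle: 2  (via Yarm)
Arlen: 5  (via Yarm)
Selby: 6  (via Wendle)
Hale: 8  (via Wendle)
Shortest route: Yarm–Wendle–Hale = 8 km.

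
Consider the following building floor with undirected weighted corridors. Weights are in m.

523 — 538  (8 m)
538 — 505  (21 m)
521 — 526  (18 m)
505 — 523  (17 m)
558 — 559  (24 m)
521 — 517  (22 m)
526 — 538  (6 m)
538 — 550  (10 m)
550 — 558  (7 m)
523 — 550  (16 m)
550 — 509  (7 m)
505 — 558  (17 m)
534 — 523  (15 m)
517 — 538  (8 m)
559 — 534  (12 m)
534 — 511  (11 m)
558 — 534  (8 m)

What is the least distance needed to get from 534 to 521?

Enumerating some paths:
534 - 523 - 538 - 517 - 521: 15+8+8+22 = 53
534 - 558 - 550 - 538 - 526 - 521: 8+7+10+6+18 = 49
534 - 523 - 538 - 526 - 521: 15+8+6+18 = 47
Cheapest is 534 - 523 - 538 - 526 - 521 at 47 m.

47 m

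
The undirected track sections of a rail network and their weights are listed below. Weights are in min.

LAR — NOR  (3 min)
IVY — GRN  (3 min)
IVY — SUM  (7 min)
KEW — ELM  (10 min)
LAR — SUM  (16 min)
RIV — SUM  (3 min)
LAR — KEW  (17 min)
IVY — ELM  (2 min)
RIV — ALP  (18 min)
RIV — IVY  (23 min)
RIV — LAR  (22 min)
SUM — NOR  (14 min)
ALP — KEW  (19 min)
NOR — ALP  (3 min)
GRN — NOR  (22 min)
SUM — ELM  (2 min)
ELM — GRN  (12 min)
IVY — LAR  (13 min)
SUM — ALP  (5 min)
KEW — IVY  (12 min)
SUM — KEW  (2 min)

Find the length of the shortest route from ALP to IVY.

Enumerating some paths:
ALP–SUM–KEW–IVY: 5+2+12 = 19
ALP–SUM–IVY: 5+7 = 12
ALP–SUM–ELM–IVY: 5+2+2 = 9
ALP–SUM–KEW–ELM–IVY: 5+2+10+2 = 19
The minimum is 9 min via ALP–SUM–ELM–IVY.

9 min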